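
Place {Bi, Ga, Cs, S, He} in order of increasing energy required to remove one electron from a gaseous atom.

Cs < Ga < Bi < S < He

Removing the outermost electron gets harder across a period and easier down a group.
These span different periods and groups, so the two trends combine.
Ga > Cs: relative to Cs, both the across-period and down-group shifts push Ga's first ionization energy up.
Bi > Ga: the two effects oppose for this pair; the across-period effect wins (703 vs 579 kJ/mol).
S > Bi: relative to Bi, both the across-period and down-group shifts push S's first ionization energy up.
He > S: relative to S, both the across-period and down-group shifts push He's first ionization energy up.
Approximate values (kJ/mol): He 2372, S 1000, Ga 579, Cs 376, Bi 703.
So from lowest to highest: Cs < Ga < Bi < S < He.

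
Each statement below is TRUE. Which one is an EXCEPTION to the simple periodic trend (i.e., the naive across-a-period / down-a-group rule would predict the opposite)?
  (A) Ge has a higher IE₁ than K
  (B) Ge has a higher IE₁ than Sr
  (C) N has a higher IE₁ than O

(C)

The general trend: IE₁ increases across a period and decreases down a group.
(A) Ge (period 4, group 14) vs K (period 4, group 1): the stated order agrees with the simple trend.
(B) Ge (period 4, group 14) vs Sr (period 5, group 2): the stated order agrees with the simple trend.
(C) N (period 2, group 15) vs O (period 2, group 16): the stated order contradicts the simple trend.
The exception is (C): pairing an electron in O's 2p⁴ costs repulsion energy, so O ionizes more easily than half-filled N (2p³).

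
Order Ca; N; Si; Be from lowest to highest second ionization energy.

Ca < Si < Be < N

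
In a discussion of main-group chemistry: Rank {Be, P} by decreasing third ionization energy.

Be, P

IE_3 is the cost of taking one more electron from the +2 cation: Be²⁺ is the bare [He] core; P²⁺ still has 3 valence electrons.
Core electrons are held far more tightly than valence electrons, so Be tops the IE_3 order.
Approximate IE_3 values (kJ/mol): Be 14849, P 2914.
Overall IE_3 order: P < Be.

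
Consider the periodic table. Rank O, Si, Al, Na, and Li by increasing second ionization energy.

Si, Al, O, Na, Li

Consider each +1 ion: O⁺ still has 5 valence electrons; Si⁺ still has 3 valence electrons; Al⁺ still has 2 valence electrons; Na⁺ is the bare [Ne] core; Li⁺ is the bare [He] core.
Core electrons are held far more tightly than valence electrons, so Na and Li top the IE_2 order.
Valence configurations: O⁺ [He]2s²2p³, Si⁺ [Ne]3s²3p¹, Al⁺ [Ne]3s².
Si⁺ loses a lone 3p electron whereas Al⁺ must break into a filled 3s² pair, so IE_2(Al) > IE_2(Si) even though Si has the higher nuclear charge.
The numbers (kJ/mol): O 3388, Si 1577, Al 1817, Na 4562, Li 7298.
Putting it together, IE_2: Si < Al < O < Na < Li.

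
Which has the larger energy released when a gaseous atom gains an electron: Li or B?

Li

Li is in period 2, group 1; B is in period 2, group 13.
Electron affinity generally becomes more exothermic across a period toward the halogens and less exothermic down a group.
All lie in period 2; the across-period trend (electron affinity increases left to right) applies, with the exception below.
Note the exception: Li has a higher electron affinity than B, contrary to the simple trend — B's ns²np¹ configuration gives only a small electron affinity — the sparsely filled np subshell binds an added electron weakly.
Approximate values (kJ/mol): Li 60, B 27.
So Li has the larger energy released when a gaseous atom gains an electron (Li > B).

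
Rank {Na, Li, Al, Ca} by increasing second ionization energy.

Ca < Al < Na < Li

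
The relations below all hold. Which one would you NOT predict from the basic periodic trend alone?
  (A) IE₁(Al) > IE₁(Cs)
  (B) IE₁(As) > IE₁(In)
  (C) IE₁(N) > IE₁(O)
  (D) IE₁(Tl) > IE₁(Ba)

The general trend: first ionisation energy increases across a period and decreases down a group.
(A) Al (period 3, group 13) vs Cs (period 6, group 1): the stated order agrees with the simple trend.
(B) As (period 4, group 15) vs In (period 5, group 13): the stated order agrees with the simple trend.
(C) N (period 2, group 15) vs O (period 2, group 16): the stated order contradicts the simple trend.
(D) Tl (period 6, group 13) vs Ba (period 6, group 2): the stated order agrees with the simple trend.
The exception is (C): pairing an electron in O's 2p⁴ costs repulsion energy, so O ionizes more easily than half-filled N (2p³).

(C)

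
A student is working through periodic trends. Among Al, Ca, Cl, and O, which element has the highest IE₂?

O

After 1 electron has been removed, what remains? Al⁺ still has 2 valence electrons; Ca⁺ still has 1 valence electron; Cl⁺ still has 6 valence electrons; O⁺ still has 5 valence electrons.
All are still removing valence electrons, so compare the +1 ions as you would atoms: IE_2 generally rises across a period (higher Z_eff) and falls down a group (larger shell), subject to the usual subshell exceptions.
Valence configurations: Al⁺ [Ne]3s², Ca⁺ [Ar]4s¹, Cl⁺ [Ne]3s²3p⁴, O⁺ [He]2s²2p³.
The numbers (kJ/mol): Al 1817, Ca 1145, Cl 2298, O 3388.
Overall IE_2 order: Ca < Al < Cl < O.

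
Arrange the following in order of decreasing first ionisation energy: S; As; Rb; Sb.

S > As > Sb > Rb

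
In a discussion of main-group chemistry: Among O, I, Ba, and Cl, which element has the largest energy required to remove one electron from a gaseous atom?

O

Removing the outermost electron gets harder across a period and easier down a group.
Here both period and group differ, so the two effects have to be weighed against each other.
I > Ba: relative to Ba, both the across-period and down-group shifts push I's first ionization energy up.
Cl > I: they share group 17; the group trend gives Cl the larger value.
O > Cl: the two effects oppose for this pair; the down-group effect wins (1314 vs 1251 kJ/mol).
For reference (kJ/mol): O 1314, Cl 1251, I 1008, Ba 503.
The largest energy required to remove one electron from a gaseous atom among these belongs to O.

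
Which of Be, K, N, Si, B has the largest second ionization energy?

K

Consider each +1 ion: Be⁺ still has 1 valence electron; K⁺ is the bare [Ar] core; N⁺ still has 4 valence electrons; Si⁺ still has 3 valence electrons; B⁺ still has 2 valence electrons.
Core electrons are held far more tightly than valence electrons, so K tops the IE_2 order.
Valence configurations: Be⁺ [He]2s¹, N⁺ [He]2s²2p², Si⁺ [Ne]3s²3p¹, B⁺ [He]2s².
Approximate IE_2 values (kJ/mol): Be 1757, K 3052, N 2856, Si 1577, B 2427.
Overall IE_2 order: Si < Be < B < N < K.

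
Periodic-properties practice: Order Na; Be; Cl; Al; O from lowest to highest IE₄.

Consider each +3 ion: Na³⁺ is already 2 electrons into the core; Be³⁺ is already 1 electron into the core; Cl³⁺ still has 4 valence electrons; Al³⁺ is the bare [Ne] core; O³⁺ still has 3 valence electrons.
Pulling an electron out of a noble-gas core costs far more than removing a remaining valence electron, so Na, Al and Be sit at the high end of IE_4.
Valence configurations: Cl³⁺ [Ne]3s²3p², O³⁺ [He]2s²2p¹.
Tabulated IE_4 (kJ/mol): Na 9543, Be 21007, Cl 5159, Al 11577, O 7469.
Overall IE_4 order: Cl < O < Na < Al < Be.

Cl, O, Na, Al, Be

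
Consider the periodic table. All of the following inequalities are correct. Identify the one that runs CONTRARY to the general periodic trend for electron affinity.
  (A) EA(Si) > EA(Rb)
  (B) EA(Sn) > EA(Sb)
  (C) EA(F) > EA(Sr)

(B)

The general trend: electron affinity increases across a period and decreases down a group.
(A) Si (period 3, group 14) vs Rb (period 5, group 1): the stated order agrees with the simple trend.
(B) Sn (period 5, group 14) vs Sb (period 5, group 15): the stated order contradicts the simple trend.
(C) F (period 2, group 17) vs Sr (period 5, group 2): the stated order agrees with the simple trend.
The exception is (B): adding an electron to Sb's half-filled 5p³ is unfavourable, so Sn has the more exothermic EA.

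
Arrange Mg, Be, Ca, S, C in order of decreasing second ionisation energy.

IE_2 is the cost of taking one more electron from the +1 cation: Mg⁺ still has 1 valence electron; Be⁺ still has 1 valence electron; Ca⁺ still has 1 valence electron; S⁺ still has 5 valence electrons; C⁺ still has 3 valence electrons.
All are still removing valence electrons, so compare the +1 ions as you would atoms: IE_2 generally rises across a period (higher Z_eff) and falls down a group (larger shell), subject to the usual subshell exceptions.
Valence configurations: Mg⁺ [Ne]3s¹, Be⁺ [He]2s¹, Ca⁺ [Ar]4s¹, S⁺ [Ne]3s²3p³, C⁺ [He]2s²2p¹.
Tabulated IE_2 (kJ/mol): Mg 1451, Be 1757, Ca 1145, S 2252, C 2353.
Hence IE_2: Ca < Mg < Be < S < C.

C > S > Be > Mg > Ca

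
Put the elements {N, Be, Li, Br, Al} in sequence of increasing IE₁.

Li is in period 2, group 1; Be is in period 2, group 2; N is in period 2, group 15; Al is in period 3, group 13; Br is in period 4, group 17.
IE₁ increases left→right with effective nuclear charge and decreases top→bottom as the valence shell moves farther out.
Here both period and group differ, so the two effects have to be weighed against each other.
Al > Li: the two effects oppose for this pair; the across-period effect wins (578 vs 520 kJ/mol).
Be > Al: period and group pull opposite ways; the down-group shift dominates (900 vs 578 kJ/mol).
Br > Be: period and group pull opposite ways; the across-period shift dominates (1140 vs 900 kJ/mol).
N > Br: period and group pull opposite ways; the down-group shift dominates (1402 vs 1140 kJ/mol).
For reference (kJ/mol): Li 520, Be 900, N 1402, Al 578, Br 1140.
So from lowest to highest: Li < Al < Be < Br < N.

Li, Al, Be, Br, N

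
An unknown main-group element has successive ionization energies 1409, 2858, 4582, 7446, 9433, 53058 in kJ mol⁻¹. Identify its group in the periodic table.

Group 15

Look for the largest jump between consecutive ionization energies: IE6/IE5 ≈ 5.6, far larger than any earlier ratio.
That jump marks the point where a core electron is being removed. So the atom has 5 valence electrons.
A main-group element with 5 valence electrons is in group 15.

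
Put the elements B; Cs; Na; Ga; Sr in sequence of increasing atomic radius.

B < Ga < Na < Sr < Cs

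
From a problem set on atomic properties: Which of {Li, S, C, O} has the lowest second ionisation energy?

S

The second ionization energy removes an electron from the +1 ion. For each element: Li⁺ is the bare [He] core; S⁺ still has 5 valence electrons; C⁺ still has 3 valence electrons; O⁺ still has 5 valence electrons.
Pulling an electron out of a noble-gas core costs far more than removing a remaining valence electron, so Li sits at the high end of IE_2.
Valence configurations: S⁺ [Ne]3s²3p³, C⁺ [He]2s²2p¹, O⁺ [He]2s²2p³.
Approximate IE_2 values (kJ/mol): Li 7298, S 2252, C 2353, O 3388.
So the second ionization energies run S < C < O < Li.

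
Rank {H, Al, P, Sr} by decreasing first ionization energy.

H, P, Al, Sr

H is in period 1, group 1; Al is in period 3, group 13; P is in period 3, group 15; Sr is in period 5, group 2.
Removing the outermost electron gets harder across a period and easier down a group.
Neither a single period nor a single group — weigh both effects.
Al > Sr: relative to Sr, both the across-period and down-group shifts push Al's first ionization energy up.
P > Al: P lies to the right of Al in period 3, so the across-period effect alone puts P higher.
H > P: period and group pull opposite ways; the down-group shift dominates (1312 vs 1012 kJ/mol).
Approximate values (kJ/mol): H 1312, Al 578, P 1012, Sr 550.
So from highest to lowest: H > P > Al > Sr.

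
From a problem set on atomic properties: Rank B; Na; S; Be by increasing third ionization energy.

S < B < Na < Be

Consider each +2 ion: B²⁺ still has 1 valence electron; Na²⁺ is already 1 electron into the core; S²⁺ still has 4 valence electrons; Be²⁺ is the bare [He] core.
Breaking into a closed-shell core is much more expensive than removing a leftover valence electron — Na and Be have the largest IE_3 here.
Valence configurations: B²⁺ [He]2s¹, S²⁺ [Ne]3s²3p².
The numbers (kJ/mol): B 3660, Na 6910, S 3357, Be 14849.
Putting it together, IE_3: S < B < Na < Be.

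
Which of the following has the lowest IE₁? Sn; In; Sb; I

In

Removing the outermost electron gets harder across a period and easier down a group.
All lie in period 5, so first ionization energy increases left to right.
The lowest IE₁ among these belongs to In.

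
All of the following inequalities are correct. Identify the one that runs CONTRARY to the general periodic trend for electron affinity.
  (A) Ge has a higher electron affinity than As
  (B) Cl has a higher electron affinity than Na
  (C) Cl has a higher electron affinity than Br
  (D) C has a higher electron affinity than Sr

(A)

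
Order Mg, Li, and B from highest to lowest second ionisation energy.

The second ionization energy removes an electron from the +1 ion. For each element: Mg⁺ still has 1 valence electron; Li⁺ is the bare [He] core; B⁺ still has 2 valence electrons.
Pulling an electron out of a noble-gas core costs far more than removing a remaining valence electron, so Li sits at the high end of IE_2.
Valence configurations: Mg⁺ [Ne]3s¹, B⁺ [He]2s².
Tabulated IE_2 (kJ/mol): Mg 1451, Li 7298, B 2427.
Overall IE_2 order: Mg < B < Li.

Li > B > Mg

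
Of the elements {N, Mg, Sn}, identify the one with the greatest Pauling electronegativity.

Atoms toward the upper right of the periodic table pull bonding electrons most strongly.
Here both period and group differ, so the two effects have to be weighed against each other.
Sn > Mg: period and group pull opposite ways; the across-period shift dominates (1.96 vs 1.31).
N > Sn: relative to Sn, both the across-period and down-group shifts push N's electronegativity up.
For reference (Pauling): N 3.04, Mg 1.31, Sn 1.96.
The greatest Pauling electronegativity among these belongs to N.

N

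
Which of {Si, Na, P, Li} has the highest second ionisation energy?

After 1 electron has been removed, what remains? Si⁺ still has 3 valence electrons; Na⁺ is the bare [Ne] core; P⁺ still has 4 valence electrons; Li⁺ is the bare [He] core.
Pulling an electron out of a noble-gas core costs far more than removing a remaining valence electron, so Na and Li sit at the high end of IE_2.
Valence configurations: Si⁺ [Ne]3s²3p¹, P⁺ [Ne]3s²3p².
Approximate IE_2 values (kJ/mol): Si 1577, Na 4562, P 1907, Li 7298.
So the second ionization energies run Si < P < Na < Li.

Li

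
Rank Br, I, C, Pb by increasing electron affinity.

Pb < C < I < Br

C is in period 2, group 14; Br is in period 4, group 17; I is in period 5, group 17; Pb is in period 6, group 14.
EA tends to increase across a period and decrease down a group, though the pattern is less regular than for IE or radius.
Here both period and group differ, so the two effects have to be weighed against each other.
C > Pb: C sits above Pb in group 14, so the down-group effect alone puts C higher.
I > C: the two effects oppose for this pair; the across-period effect wins (295 vs 122 kJ/mol).
Br > I: they share group 17; the group trend gives Br the larger value.
Approximate values (kJ/mol): C 122, Br 325, I 295, Pb 35.
So from lowest to highest: Pb < C < I < Br.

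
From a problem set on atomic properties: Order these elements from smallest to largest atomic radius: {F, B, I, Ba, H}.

H is in period 1, group 1; B is in period 2, group 13; F is in period 2, group 17; I is in period 5, group 17; Ba is in period 6, group 2.
Across a period the added protons contract the valence shell; down a group each new principal shell makes the atom larger.
These span different periods and groups, so the two trends combine.
F > H: period and group pull opposite ways; the down-group shift dominates (64 vs 32 pm).
B > F: B lies to the left of F in period 2, so the across-period effect alone puts B larger.
I > B: the two effects oppose for this pair; the down-group effect wins (133 vs 85 pm).
Ba > I: both effects reinforce here, so Ba is clearly the larger of the two.
Approximate values (pm): H 32, B 85, F 64, I 133, Ba 196.
So from smallest to largest: H < F < B < I < Ba.

H < F < B < I < Ba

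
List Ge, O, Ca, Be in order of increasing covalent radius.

O < Be < Ge < Ca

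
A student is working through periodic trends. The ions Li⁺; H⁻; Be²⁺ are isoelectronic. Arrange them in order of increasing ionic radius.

Be²⁺ < Li⁺ < H⁻

All of these have 2 electrons, so size is governed by nuclear charge alone: the more protons, the stronger the pull on the same electron cloud, and the smaller the ion.
Nuclear charges: Be²⁺ (Z=4), Li⁺ (Z=3), H⁻ (Z=1).
Smallest to largest: Be²⁺ < Li⁺ < H⁻.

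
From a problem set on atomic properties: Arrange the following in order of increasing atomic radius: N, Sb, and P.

N is in period 2, group 15; P is in period 3, group 15; Sb is in period 5, group 15.
Across a period the added protons contract the valence shell; down a group each new principal shell makes the atom larger.
All are in group 15, so atomic radius increases down the group.
So from smallest to largest: N < P < Sb.

N < P < Sb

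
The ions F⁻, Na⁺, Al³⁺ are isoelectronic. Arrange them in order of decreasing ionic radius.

F⁻, Na⁺, Al³⁺

All of these have 10 electrons, so size is governed by nuclear charge alone: the more protons, the stronger the pull on the same electron cloud, and the smaller the ion.
Nuclear charges: Al³⁺ (Z=13), Na⁺ (Z=11), F⁻ (Z=9).
Largest to smallest: F⁻ > Na⁺ > Al³⁺.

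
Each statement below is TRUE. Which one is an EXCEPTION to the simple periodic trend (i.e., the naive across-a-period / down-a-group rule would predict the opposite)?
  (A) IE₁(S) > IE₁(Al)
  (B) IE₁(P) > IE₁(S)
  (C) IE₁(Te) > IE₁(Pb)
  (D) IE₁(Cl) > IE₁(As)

(B)

The general trend: first ionisation energy increases across a period and decreases down a group.
(A) S (period 3, group 16) vs Al (period 3, group 13): the stated order agrees with the simple trend.
(B) P (period 3, group 15) vs S (period 3, group 16): the stated order contradicts the simple trend.
(C) Te (period 5, group 16) vs Pb (period 6, group 14): the stated order agrees with the simple trend.
(D) Cl (period 3, group 17) vs As (period 4, group 15): the stated order agrees with the simple trend.
The exception is (B): S (3p⁴) ionizes more easily than half-filled P (3p³) because the paired 3p electron in S is pushed out by e⁻–e⁻ repulsion.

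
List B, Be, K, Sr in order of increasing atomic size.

B < Be < Sr < K

Across a period the added protons contract the valence shell; down a group each new principal shell makes the atom larger.
Here both period and group differ, so the two effects have to be weighed against each other.
Be > B: Be lies to the left of B in period 2, so the across-period effect alone puts Be larger.
Sr > Be: Sr sits below Be in group 2, so the down-group effect alone puts Sr larger.
K > Sr: the two effects oppose for this pair; the across-period effect wins (196 vs 185 pm).
For reference (pm): Be 102, B 85, K 196, Sr 185.
So from smallest to largest: B < Be < Sr < K.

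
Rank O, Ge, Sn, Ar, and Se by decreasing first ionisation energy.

First ionization energy rises across a period (greater Z_eff holds electrons more tightly) and falls down a group (valence electrons are farther from the nucleus).
Here both period and group differ, so the two effects have to be weighed against each other.
Ge > Sn: they share group 14; the group trend gives Ge the larger value.
Se > Ge: Se lies to the right of Ge in period 4, so the across-period effect alone puts Se higher.
O > Se: they share group 16; the group trend gives O the larger value.
Ar > O: period and group pull opposite ways; the across-period shift dominates (1521 vs 1314 kJ/mol).
Tabulated first ionization energy (kJ/mol): O 1314, Ar 1521, Ge 762, Se 941, Sn 709.
So from highest to lowest: Ar > O > Se > Ge > Sn.

Ar > O > Se > Ge > Sn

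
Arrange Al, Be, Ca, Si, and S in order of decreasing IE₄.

The fourth ionization energy removes an electron from the +3 ion. For each element: Al³⁺ is the bare [Ne] core; Be³⁺ is already 1 electron into the core; Ca³⁺ is already 1 electron into the core; Si³⁺ still has 1 valence electron; S³⁺ still has 3 valence electrons.
Breaking into a closed-shell core is much more expensive than removing a leftover valence electron — Ca, Al and Be have the largest IE_4 here.
Valence configurations: Si³⁺ [Ne]3s¹, S³⁺ [Ne]3s²3p¹.
Approximate IE_4 values (kJ/mol): Al 11577, Be 21007, Ca 6491, Si 4356, S 4556.
Hence IE_4: Si < S < Ca < Al < Be.

Be > Al > Ca > S > Si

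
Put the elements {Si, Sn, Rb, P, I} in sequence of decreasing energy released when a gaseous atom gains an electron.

I, Si, Sn, P, Rb

Si is in period 3, group 14; P is in period 3, group 15; Rb is in period 5, group 1; Sn is in period 5, group 14; I is in period 5, group 17.
Electron affinity generally becomes more exothermic across a period toward the halogens and less exothermic down a group.
These span different periods and groups, so the two trends combine.
P > Rb: both effects reinforce here, so P is clearly the higher of the two.
Sn > P: this pair runs against the simple trend — see the exception note.
Si > Sn: they share group 14; the group trend gives Si the larger value.
I > Si: the two effects oppose for this pair; the across-period effect wins (295 vs 134 kJ/mol).
Note the exception: Sn has a higher electron affinity than P, contrary to the simple trend — adding an electron to P's half-filled np³ subshell costs electron-pairing energy.
Note the exception: Si has a higher electron affinity than P, contrary to the simple trend — adding an electron to P's half-filled 3p³ is unfavourable, so Si (3p²) has the more exothermic EA.
For reference (kJ/mol): Si 134, P 72, Rb 47, Sn 107, I 295.
So from highest to lowest: I > Si > Sn > P > Rb.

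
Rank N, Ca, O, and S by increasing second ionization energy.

The second ionization energy removes an electron from the +1 ion. For each element: N⁺ still has 4 valence electrons; Ca⁺ still has 1 valence electron; O⁺ still has 5 valence electrons; S⁺ still has 5 valence electrons.
All are still removing valence electrons, so compare the +1 ions as you would atoms: IE_2 generally rises across a period (higher Z_eff) and falls down a group (larger shell), subject to the usual subshell exceptions.
Valence configurations: N⁺ [He]2s²2p², Ca⁺ [Ar]4s¹, O⁺ [He]2s²2p³, S⁺ [Ne]3s²3p³.
Tabulated IE_2 (kJ/mol): N 2856, Ca 1145, O 3388, S 2252.
So the second ionization energies run Ca < S < N < O.

Ca < S < N < O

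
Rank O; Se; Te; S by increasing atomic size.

O is in period 2, group 16; S is in period 3, group 16; Se is in period 4, group 16; Te is in period 5, group 16.
Atomic radius shrinks across a period as nuclear charge pulls the same shell inward, and grows down a group as new shells are added.
All are in group 16, so atomic radius increases down the group.
So from smallest to largest: O < S < Se < Te.

O < S < Se < Te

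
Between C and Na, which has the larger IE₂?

Na

The second ionization energy removes an electron from the +1 ion. For each element: C⁺ still has 3 valence electrons; Na⁺ is the bare [Ne] core.
Pulling an electron out of a noble-gas core costs far more than removing a remaining valence electron, so Na sits at the high end of IE_2.
The numbers (kJ/mol): C 2353, Na 4562.
Putting it together, IE_2: C < Na.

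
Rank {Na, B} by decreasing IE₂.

Na, B

The second ionization energy removes an electron from the +1 ion. For each element: Na⁺ is the bare [Ne] core; B⁺ still has 2 valence electrons.
Core electrons are held far more tightly than valence electrons, so Na tops the IE_2 order.
The numbers (kJ/mol): Na 4562, B 2427.
So the second ionization energies run B < Na.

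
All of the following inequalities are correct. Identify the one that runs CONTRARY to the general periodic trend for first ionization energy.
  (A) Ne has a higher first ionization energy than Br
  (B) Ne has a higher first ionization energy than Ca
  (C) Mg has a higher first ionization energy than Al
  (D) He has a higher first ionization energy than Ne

(C)

The general trend: first ionization energy increases across a period and decreases down a group.
(A) Ne (period 2, group 18) vs Br (period 4, group 17): the stated order agrees with the simple trend.
(B) Ne (period 2, group 18) vs Ca (period 4, group 2): the stated order agrees with the simple trend.
(C) Mg (period 3, group 2) vs Al (period 3, group 13): the stated order contradicts the simple trend.
(D) He (period 1, group 18) vs Ne (period 2, group 18): the stated order agrees with the simple trend.
The exception is (C): Al's single 3p electron is easier to remove than one from Mg's filled 3s².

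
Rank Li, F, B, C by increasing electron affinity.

B, Li, C, F

Li is in period 2, group 1; B is in period 2, group 13; C is in period 2, group 14; F is in period 2, group 17.
Electron affinity generally becomes more exothermic across a period toward the halogens and less exothermic down a group.
All lie in period 2; the across-period trend (electron affinity increases left to right) applies, with the exception below.
Note the exception: Li has a higher electron affinity than B, contrary to the simple trend — B's ns²np¹ configuration gives only a small electron affinity — the sparsely filled np subshell binds an added electron weakly.
Tabulated electron affinity (kJ/mol): Li 60, B 27, C 122, F 328.
So from lowest to highest: B < Li < C < F.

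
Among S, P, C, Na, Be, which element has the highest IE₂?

Na

After 1 electron has been removed, what remains? S⁺ still has 5 valence electrons; P⁺ still has 4 valence electrons; C⁺ still has 3 valence electrons; Na⁺ is the bare [Ne] core; Be⁺ still has 1 valence electron.
Breaking into a closed-shell core is much more expensive than removing a leftover valence electron — Na has the largest IE_2 here.
Valence configurations: S⁺ [Ne]3s²3p³, P⁺ [Ne]3s²3p², C⁺ [He]2s²2p¹, Be⁺ [He]2s¹.
Tabulated IE_2 (kJ/mol): S 2252, P 1907, C 2353, Na 4562, Be 1757.
Overall IE_2 order: Be < P < S < C < Na.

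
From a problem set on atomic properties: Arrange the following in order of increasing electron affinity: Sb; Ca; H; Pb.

Ca < Pb < H < Sb

Adding an electron releases more energy for atoms nearer the top right (short of the noble gases).
Here both period and group differ, so the two effects have to be weighed against each other.
Pb > Ca: the two effects oppose for this pair; the across-period effect wins (35 vs 2 kJ/mol).
H > Pb: the two effects oppose for this pair; the down-group effect wins (73 vs 35 kJ/mol).
Sb > H: period and group pull opposite ways; the across-period shift dominates (103 vs 73 kJ/mol).
For reference (kJ/mol): H 73, Ca 2, Sb 103, Pb 35.
So from lowest to highest: Ca < Pb < H < Sb.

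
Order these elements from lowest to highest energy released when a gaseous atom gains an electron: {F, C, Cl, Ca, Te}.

EA tends to increase across a period and decrease down a group, though the pattern is less regular than for IE or radius.
Here both period and group differ, so the two effects have to be weighed against each other.
C > Ca: relative to Ca, both the across-period and down-group shifts push C's electron affinity up.
Te > C: period and group pull opposite ways; the across-period shift dominates (190 vs 122 kJ/mol).
F > Te: relative to Te, both the across-period and down-group shifts push F's electron affinity up.
Cl > F: this pair runs against the simple trend — see the exception note.
Note the exception: Cl has a higher electron affinity than F, contrary to the simple trend — F's small 2p subshell makes the incoming electron feel strong e⁻–e⁻ repulsion, so Cl actually releases more energy on gaining an electron.
For reference (kJ/mol): C 122, F 328, Cl 349, Ca 2, Te 190.
So from lowest to highest: Ca < C < Te < F < Cl.

Ca, C, Te, F, Cl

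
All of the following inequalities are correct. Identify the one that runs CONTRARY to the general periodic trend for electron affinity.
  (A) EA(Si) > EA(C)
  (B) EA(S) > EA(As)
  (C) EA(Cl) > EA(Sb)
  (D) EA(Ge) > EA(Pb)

(A)

The general trend: electron affinity increases across a period and decreases down a group.
(A) Si (period 3, group 14) vs C (period 2, group 14): the stated order contradicts the simple trend.
(B) S (period 3, group 16) vs As (period 4, group 15): the stated order agrees with the simple trend.
(C) Cl (period 3, group 17) vs Sb (period 5, group 15): the stated order agrees with the simple trend.
(D) Ge (period 4, group 14) vs Pb (period 6, group 14): the stated order agrees with the simple trend.
The exception is (A): Si's larger, more diffuse 3p orbitals accept an added electron slightly more readily than C's compact 2p.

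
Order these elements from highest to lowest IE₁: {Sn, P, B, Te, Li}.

Li is in period 2, group 1; B is in period 2, group 13; P is in period 3, group 15; Sn is in period 5, group 14; Te is in period 5, group 16.
Across a period the outer electron is held more tightly (higher IE₁); down a group it sits in a higher shell, more shielded, and comes off more easily.
Neither a single period nor a single group — weigh both effects.
Sn > Li: the two effects oppose for this pair; the across-period effect wins (709 vs 520 kJ/mol).
B > Sn: period and group pull opposite ways; the down-group shift dominates (801 vs 709 kJ/mol).
Te > B: period and group pull opposite ways; the across-period shift dominates (869 vs 801 kJ/mol).
P > Te: the two effects oppose for this pair; the down-group effect wins (1012 vs 869 kJ/mol).
For reference (kJ/mol): Li 520, B 801, P 1012, Sn 709, Te 869.
So from highest to lowest: P > Te > B > Sn > Li.

P > Te > B > Sn > Li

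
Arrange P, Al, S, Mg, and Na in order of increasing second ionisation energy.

Mg, Al, P, S, Na

The second ionization energy removes an electron from the +1 ion. For each element: P⁺ still has 4 valence electrons; Al⁺ still has 2 valence electrons; S⁺ still has 5 valence electrons; Mg⁺ still has 1 valence electron; Na⁺ is the bare [Ne] core.
Pulling an electron out of a noble-gas core costs far more than removing a remaining valence electron, so Na sits at the high end of IE_2.
Valence configurations: P⁺ [Ne]3s²3p², Al⁺ [Ne]3s², S⁺ [Ne]3s²3p³, Mg⁺ [Ne]3s¹.
Tabulated IE_2 (kJ/mol): P 1907, Al 1817, S 2252, Mg 1451, Na 4562.
So the second ionization energies run Mg < Al < P < S < Na.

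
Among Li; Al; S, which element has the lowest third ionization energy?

IE_3 is the cost of taking one more electron from the +2 cation: Li²⁺ is already 1 electron into the core; Al²⁺ still has 1 valence electron; S²⁺ still has 4 valence electrons.
Core electrons are held far more tightly than valence electrons, so Li tops the IE_3 order.
Valence configurations: Al²⁺ [Ne]3s¹, S²⁺ [Ne]3s²3p².
Tabulated IE_3 (kJ/mol): Li 11815, Al 2745, S 3357.
Overall IE_3 order: Al < S < Li.

Al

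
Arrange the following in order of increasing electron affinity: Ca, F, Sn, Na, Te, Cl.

F is in period 2, group 17; Na is in period 3, group 1; Cl is in period 3, group 17; Ca is in period 4, group 2; Sn is in period 5, group 14; Te is in period 5, group 16.
Atoms with high Z_eff and room in the valence shell (especially the halogens) have the most exothermic electron affinities.
These span different periods and groups, so the two trends combine.
Na > Ca: the two effects oppose for this pair; the down-group effect wins (53 vs 2 kJ/mol).
Sn > Na: period and group pull opposite ways; the across-period shift dominates (107 vs 53 kJ/mol).
Te > Sn: both are in period 5; the period trend gives Te the larger value.
F > Te: relative to Te, both the across-period and down-group shifts push F's electron affinity up.
Cl > F: this pair runs against the simple trend — see the exception note.
Note the exception: Cl has a higher electron affinity than F, contrary to the simple trend — F's small 2p subshell makes the incoming electron feel strong e⁻–e⁻ repulsion, so Cl actually releases more energy on gaining an electron.
Tabulated electron affinity (kJ/mol): F 328, Na 53, Cl 349, Ca 2, Sn 107, Te 190.
So from lowest to highest: Ca < Na < Sn < Te < F < Cl.

Ca < Na < Sn < Te < F < Cl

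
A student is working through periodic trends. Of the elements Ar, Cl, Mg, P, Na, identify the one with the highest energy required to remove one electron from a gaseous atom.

Na is in period 3, group 1; Mg is in period 3, group 2; P is in period 3, group 15; Cl is in period 3, group 17; Ar is in period 3, group 18.
IE₁ increases left→right with effective nuclear charge and decreases top→bottom as the valence shell moves farther out.
All lie in period 3, so first ionization energy increases left to right.
The highest energy required to remove one electron from a gaseous atom among these belongs to Ar.

Ar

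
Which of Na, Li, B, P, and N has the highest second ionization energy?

Li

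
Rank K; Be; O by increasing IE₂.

Be, K, O

The second ionization energy removes an electron from the +1 ion. For each element: K⁺ is the bare [Ar] core; Be⁺ still has 1 valence electron; O⁺ still has 5 valence electrons.
Usually core removal costs more than valence removal, but here the competition is close: a tightly held n=2 valence electron can cost more to remove than an n=3 core electron, so the actual values have to decide it.
Valence configurations: Be⁺ [He]2s¹, O⁺ [He]2s²2p³.
Tabulated IE_2 (kJ/mol): K 3052, Be 1757, O 3388.
Hence IE_2: Be < K < O.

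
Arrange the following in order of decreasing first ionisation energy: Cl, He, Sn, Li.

He is in period 1, group 18; Li is in period 2, group 1; Cl is in period 3, group 17; Sn is in period 5, group 14.
First ionization energy rises across a period (greater Z_eff holds electrons more tightly) and falls down a group (valence electrons are farther from the nucleus).
Neither a single period nor a single group — weigh both effects.
Sn > Li: period and group pull opposite ways; the across-period shift dominates (709 vs 520 kJ/mol).
Cl > Sn: both effects reinforce here, so Cl is clearly the higher of the two.
He > Cl: relative to Cl, both the across-period and down-group shifts push He's first ionization energy up.
Tabulated first ionization energy (kJ/mol): He 2372, Li 520, Cl 1251, Sn 709.
So from highest to lowest: He > Cl > Sn > Li.

He > Cl > Sn > Li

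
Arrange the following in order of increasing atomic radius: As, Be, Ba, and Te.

Be < As < Te < Ba

Moving right in a period, electrons are added to the same shell under a stronger nuclear pull, so atoms get smaller; moving down, a new shell is opened and atoms get larger.
Here both period and group differ, so the two effects have to be weighed against each other.
As > Be: period and group pull opposite ways; the down-group shift dominates (121 vs 102 pm).
Te > As: period and group pull opposite ways; the down-group shift dominates (136 vs 121 pm).
Ba > Te: both effects reinforce here, so Ba is clearly the larger of the two.
Tabulated atomic radius (pm): Be 102, As 121, Te 136, Ba 196.
So from smallest to largest: Be < As < Te < Ba.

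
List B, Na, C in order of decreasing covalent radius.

Na > B > C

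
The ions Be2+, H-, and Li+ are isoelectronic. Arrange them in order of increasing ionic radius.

Be2+ < Li+ < H-

All of these have 2 electrons, so size is governed by nuclear charge alone: the more protons, the stronger the pull on the same electron cloud, and the smaller the ion.
Nuclear charges: Be2+ (Z=4), Li+ (Z=3), H- (Z=1).
Smallest to largest: Be2+ < Li+ < H-.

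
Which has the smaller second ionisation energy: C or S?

S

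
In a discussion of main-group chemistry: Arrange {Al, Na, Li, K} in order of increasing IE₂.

Al, K, Na, Li

The second ionization energy removes an electron from the +1 ion. For each element: Al⁺ still has 2 valence electrons; Na⁺ is the bare [Ne] core; Li⁺ is the bare [He] core; K⁺ is the bare [Ar] core.
Pulling an electron out of a noble-gas core costs far more than removing a remaining valence electron, so K, Na and Li sit at the high end of IE_2.
The numbers (kJ/mol): Al 1817, Na 4562, Li 7298, K 3052.
Hence IE_2: Al < K < Na < Li.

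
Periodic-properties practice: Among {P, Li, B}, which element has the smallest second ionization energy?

P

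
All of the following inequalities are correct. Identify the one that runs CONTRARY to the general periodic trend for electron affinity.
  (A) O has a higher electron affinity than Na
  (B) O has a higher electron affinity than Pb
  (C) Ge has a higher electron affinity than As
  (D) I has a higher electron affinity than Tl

The general trend: electron affinity increases across a period and decreases down a group.
(A) O (period 2, group 16) vs Na (period 3, group 1): the stated order agrees with the simple trend.
(B) O (period 2, group 16) vs Pb (period 6, group 14): the stated order agrees with the simple trend.
(C) Ge (period 4, group 14) vs As (period 4, group 15): the stated order contradicts the simple trend.
(D) I (period 5, group 17) vs Tl (period 6, group 13): the stated order agrees with the simple trend.
The exception is (C): adding an electron to As's half-filled 4p³ is unfavourable, so Ge (4p²) has the more exothermic EA.

(C)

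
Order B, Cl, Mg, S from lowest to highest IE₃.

S < B < Cl < Mg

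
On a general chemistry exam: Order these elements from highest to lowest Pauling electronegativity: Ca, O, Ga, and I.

O, I, Ga, Ca

O is in period 2, group 16; Ca is in period 4, group 2; Ga is in period 4, group 13; I is in period 5, group 17.
Atoms toward the upper right of the periodic table pull bonding electrons most strongly.
Here both period and group differ, so the two effects have to be weighed against each other.
Ga > Ca: Ga lies to the right of Ca in period 4, so the across-period effect alone puts Ga higher.
I > Ga: period and group pull opposite ways; the across-period shift dominates (2.66 vs 1.81).
O > I: period and group pull opposite ways; the down-group shift dominates (3.44 vs 2.66).
Approximate values (Pauling): O 3.44, Ca 1.00, Ga 1.81, I 2.66.
So from highest to lowest: O > I > Ga > Ca.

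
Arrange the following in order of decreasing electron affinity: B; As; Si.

Si, As, B

B is in period 2, group 13; Si is in period 3, group 14; As is in period 4, group 15.
Adding an electron releases more energy for atoms nearer the top right (short of the noble gases).
These sit on a diagonal, where the across-period and down-group effects partly cancel.
As > B: the two effects oppose for this pair; the across-period effect wins (78 vs 27 kJ/mol).
Si > As: the two effects oppose for this pair; the down-group effect wins (134 vs 78 kJ/mol).
Tabulated electron affinity (kJ/mol): B 27, Si 134, As 78.
So from highest to lowest: Si > As > B.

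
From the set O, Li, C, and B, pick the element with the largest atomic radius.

Radius decreases left→right (rising Z_eff, same n) and increases top→bottom (higher n).
All lie in period 2, so atomic radius increases right to left.
The largest atomic radius among these belongs to Li.

Li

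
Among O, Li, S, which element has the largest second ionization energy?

Li

Consider each +1 ion: O⁺ still has 5 valence electrons; Li⁺ is the bare [He] core; S⁺ still has 5 valence electrons.
Breaking into a closed-shell core is much more expensive than removing a leftover valence electron — Li has the largest IE_2 here.
Valence configurations: O⁺ [He]2s²2p³, S⁺ [Ne]3s²3p³.
The numbers (kJ/mol): O 3388, Li 7298, S 2252.
Hence IE_2: S < O < Li.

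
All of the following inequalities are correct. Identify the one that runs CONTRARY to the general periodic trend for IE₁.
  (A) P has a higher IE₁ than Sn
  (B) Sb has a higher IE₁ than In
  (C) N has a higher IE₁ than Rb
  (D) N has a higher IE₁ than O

(D)

The general trend: IE₁ increases across a period and decreases down a group.
(A) P (period 3, group 15) vs Sn (period 5, group 14): the stated order agrees with the simple trend.
(B) Sb (period 5, group 15) vs In (period 5, group 13): the stated order agrees with the simple trend.
(C) N (period 2, group 15) vs Rb (period 5, group 1): the stated order agrees with the simple trend.
(D) N (period 2, group 15) vs O (period 2, group 16): the stated order contradicts the simple trend.
The exception is (D): pairing an electron in O's 2p⁴ costs repulsion energy, so O ionizes more easily than half-filled N (2p³).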